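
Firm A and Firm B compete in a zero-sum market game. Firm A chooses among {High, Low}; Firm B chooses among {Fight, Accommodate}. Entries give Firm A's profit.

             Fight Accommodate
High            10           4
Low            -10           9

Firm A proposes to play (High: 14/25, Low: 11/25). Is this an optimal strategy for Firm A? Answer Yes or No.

No

Against Fight this mix gives (14/25)·10 + (11/25)·(-10) = 6/5.
Against Accommodate this mix gives (14/25)·4 + (11/25)·9 = 31/5.
Firm B will play Fight, holding Firm A to 6/5. Shifting weight toward the row that does better against Fight would raise this floor (the equalizing mix achieves 26/5 against both Fight and Accommodate), so the proposed strategy is not optimal.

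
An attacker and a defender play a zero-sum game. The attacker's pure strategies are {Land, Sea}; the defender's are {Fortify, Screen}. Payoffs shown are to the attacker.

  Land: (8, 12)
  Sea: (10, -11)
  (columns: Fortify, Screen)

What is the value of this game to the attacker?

Row minima: Land → 8, Sea → -11; maximin = 8.
Column maxima: Fortify → 10, Screen → 12; minimax = 10.
8 ≠ 10, so there is no saddle point; optimal play is mixed.
Let the attacker play Land with probability p. Expected payoff against Fortify: 8p + 10(1−p) = −2p + 10; against Screen: 12p + (-11)(1−p) = 23p − 11.
Setting these equal: −2p + 10 = 23p − 11 ⇒ −25p = -21 ⇒ p = 21/25, and the value is (-2)·(21/25) + 10 = 208/25.
For the defender: with q = P(Fortify), equating Land's and Sea's payoffs gives −4q + 12 = 21q − 11 ⇒ q = 23/25.

208/25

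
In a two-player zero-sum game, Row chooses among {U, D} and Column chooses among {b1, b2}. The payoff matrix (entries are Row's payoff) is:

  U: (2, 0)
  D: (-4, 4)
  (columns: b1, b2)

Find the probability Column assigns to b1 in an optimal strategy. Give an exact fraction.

Row minima: U → 0, D → -4; maximin = 0.
Column maxima: b1 → 2, b2 → 4; minimax = 2.
0 ≠ 2, so there is no saddle point; optimal play is mixed.
Let Row play U with probability p. Expected payoff against b1: 2p + (-4)(1−p) = 6p − 4; against b2: 0p + 4(1−p) = −4p + 4.
Setting these equal: 6p − 4 = −4p + 4 ⇒ 10p = 8 ⇒ p = 4/5, and the value is (6)·(4/5) − 4 = 4/5.
For Column: with q = P(b1), equating U's and D's payoffs gives 2q = −8q + 4 ⇒ q = 2/5.

2/5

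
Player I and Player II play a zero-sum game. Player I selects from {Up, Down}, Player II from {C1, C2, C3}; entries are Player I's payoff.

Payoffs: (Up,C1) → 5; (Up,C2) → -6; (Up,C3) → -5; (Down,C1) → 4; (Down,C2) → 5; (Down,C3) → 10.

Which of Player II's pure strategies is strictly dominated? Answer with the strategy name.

C3

C2 holds Player I's payoff strictly below C3 in every row: -6 < -5, 5 < 10.
So C3 is strictly dominated for Player II.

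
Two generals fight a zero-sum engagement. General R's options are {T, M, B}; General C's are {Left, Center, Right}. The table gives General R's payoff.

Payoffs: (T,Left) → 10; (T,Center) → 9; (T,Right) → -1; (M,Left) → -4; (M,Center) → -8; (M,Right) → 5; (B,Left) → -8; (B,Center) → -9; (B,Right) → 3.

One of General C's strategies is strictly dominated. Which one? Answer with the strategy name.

Left

Center holds General R's payoff strictly below Left in every row: 9 < 10, -8 < -4, -9 < -8.
So Left is strictly dominated for General C.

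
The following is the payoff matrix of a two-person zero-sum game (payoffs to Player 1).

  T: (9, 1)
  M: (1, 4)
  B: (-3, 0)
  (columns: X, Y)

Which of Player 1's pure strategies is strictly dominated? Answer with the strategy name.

B

T gives a strictly higher payoff than B against every column: 9 > -3, 1 > 0.
So B is strictly dominated and Player 1 never plays it.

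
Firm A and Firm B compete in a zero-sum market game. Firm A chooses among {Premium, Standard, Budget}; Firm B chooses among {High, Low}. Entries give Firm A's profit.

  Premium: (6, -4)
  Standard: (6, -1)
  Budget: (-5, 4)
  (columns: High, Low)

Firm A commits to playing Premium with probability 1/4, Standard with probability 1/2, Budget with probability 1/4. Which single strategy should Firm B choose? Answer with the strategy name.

If Firm B plays High, Firm A's expected payoff is (1/4)·6 + (1/2)·6 + (1/4)·(-5) = 13/4.
If Firm B plays Low, Firm A's expected payoff is (1/4)·(-4) + (1/2)·(-1) + (1/4)·4 = -1/2.
Firm B minimizes Firm A's payoff; the smallest is -1/2, so the best response is Low.

Low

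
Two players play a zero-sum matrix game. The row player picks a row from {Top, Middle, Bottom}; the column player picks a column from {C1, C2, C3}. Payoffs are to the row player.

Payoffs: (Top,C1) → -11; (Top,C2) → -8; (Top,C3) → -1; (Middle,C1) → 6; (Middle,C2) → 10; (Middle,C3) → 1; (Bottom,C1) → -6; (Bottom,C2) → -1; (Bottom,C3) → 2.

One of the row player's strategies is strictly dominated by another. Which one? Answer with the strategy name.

Top

Middle gives a strictly higher payoff than Top against every column: 6 > -11, 10 > -8, 1 > -1.
So Top is strictly dominated and the row player never plays it.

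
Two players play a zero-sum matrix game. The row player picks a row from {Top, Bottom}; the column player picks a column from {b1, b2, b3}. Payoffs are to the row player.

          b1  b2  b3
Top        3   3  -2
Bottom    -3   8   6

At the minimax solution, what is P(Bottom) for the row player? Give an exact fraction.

Row minima: Top → -2, Bottom → -3; maximin = -2.
Column maxima: b1 → 3, b2 → 8, b3 → 6; minimax = 3.
-2 ≠ 3, so there is no saddle point; optimal play is mixed.
b2 is strictly dominated by b3 (it gives the row player strictly more in every row), so the column player never plays it.
On the remaining 2×2 (Top, Bottom vs b1, b3):
Let the row player play Top with probability p. Expected payoff against b1: 3p + (-3)(1−p) = 6p − 3; against b3: (-2)p + 6(1−p) = −8p + 6.
Setting these equal: 6p − 3 = −8p + 6 ⇒ 14p = 9 ⇒ p = 9/14, and the value is (6)·(9/14) − 3 = 6/7.
For the column player: with q = P(b1), equating Top's and Bottom's payoffs gives 5q − 2 = −9q + 6 ⇒ q = 4/7.

5/14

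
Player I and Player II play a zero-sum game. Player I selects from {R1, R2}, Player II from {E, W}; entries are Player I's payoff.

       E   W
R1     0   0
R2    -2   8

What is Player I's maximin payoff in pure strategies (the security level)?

0

Row minima: R1 → 0, R2 → -2.
The best of these is 0.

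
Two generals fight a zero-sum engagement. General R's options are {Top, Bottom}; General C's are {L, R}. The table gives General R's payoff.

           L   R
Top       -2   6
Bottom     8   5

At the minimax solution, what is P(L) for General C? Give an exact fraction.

Row minima: Top → -2, Bottom → 5; maximin = 5.
Column maxima: L → 8, R → 6; minimax = 6.
5 ≠ 6, so there is no saddle point; optimal play is mixed.
Let General R play Top with probability p. Expected payoff against L: (-2)p + 8(1−p) = −10p + 8; against R: 6p + 5(1−p) = p + 5.
Setting these equal: −10p + 8 = p + 5 ⇒ −11p = -3 ⇒ p = 3/11, and the value is (-10)·(3/11) + 8 = 58/11.
For General C: with q = P(L), equating Top's and Bottom's payoffs gives −8q + 6 = 3q + 5 ⇒ q = 1/11.

1/11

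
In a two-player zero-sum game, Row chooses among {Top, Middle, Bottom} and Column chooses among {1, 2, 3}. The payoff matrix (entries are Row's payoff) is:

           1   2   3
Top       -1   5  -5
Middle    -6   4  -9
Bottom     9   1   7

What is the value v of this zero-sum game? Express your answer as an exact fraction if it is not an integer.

5/2

Row minima: Top → -5, Middle → -9, Bottom → 1; maximin = 1.
Column maxima: 1 → 9, 2 → 5, 3 → 7; minimax = 5.
1 ≠ 5, so there is no saddle point; optimal play is mixed.
Middle is strictly dominated by Top, so Row never plays it.
1 is strictly dominated by 3 (it gives Row strictly more in every row), so Column never plays it.
On the remaining 2×2 (Top, Bottom vs 2, 3):
Let Row play Top with probability p. Expected payoff against 2: 5p + 1(1−p) = 4p + 1; against 3: (-5)p + 7(1−p) = −12p + 7.
Setting these equal: 4p + 1 = −12p + 7 ⇒ 16p = 6 ⇒ p = 3/8, and the value is (4)·(3/8) + 1 = 5/2.
For Column: with q = P(2), equating Top's and Bottom's payoffs gives 10q − 5 = −6q + 7 ⇒ q = 3/4.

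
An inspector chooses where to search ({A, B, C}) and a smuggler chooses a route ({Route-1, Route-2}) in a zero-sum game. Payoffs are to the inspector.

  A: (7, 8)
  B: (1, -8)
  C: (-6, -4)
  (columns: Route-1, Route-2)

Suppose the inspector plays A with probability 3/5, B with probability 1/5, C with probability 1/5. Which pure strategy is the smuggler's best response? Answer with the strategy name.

If the smuggler plays Route-1, the inspector's expected payoff is (3/5)·7 + (1/5)·1 + (1/5)·(-6) = 16/5.
If the smuggler plays Route-2, the inspector's expected payoff is (3/5)·8 + (1/5)·(-8) + (1/5)·(-4) = 12/5.
The smuggler minimizes the inspector's payoff; the smallest is 12/5, so the best response is Route-2.

Route-2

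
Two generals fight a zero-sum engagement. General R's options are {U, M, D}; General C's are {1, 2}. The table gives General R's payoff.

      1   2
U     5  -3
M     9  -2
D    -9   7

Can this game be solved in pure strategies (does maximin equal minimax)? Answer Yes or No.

No

Row minima: U → -3, M → -2, D → -9; maximin = -2.
Column maxima: 1 → 9, 2 → 7; minimax = 7.
-2 ≠ 7, so no pure-strategy equilibrium exists.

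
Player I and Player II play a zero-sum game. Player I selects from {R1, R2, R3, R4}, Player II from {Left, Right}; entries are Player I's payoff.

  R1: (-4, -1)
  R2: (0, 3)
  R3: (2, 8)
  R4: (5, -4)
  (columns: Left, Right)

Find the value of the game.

Row minima: R1 → -4, R2 → 0, R3 → 2, R4 → -4; maximin = 2.
Column maxima: Left → 5, Right → 8; minimax = 5.
2 ≠ 5, so there is no saddle point; optimal play is mixed.
R1 is strictly dominated by R2, so Player I never plays it.
R2 is strictly dominated by R3, so Player I never plays it.
On the remaining 2×2 (R3, R4 vs Left, Right):
Let Player I play R3 with probability p. Expected payoff against Left: 2p + 5(1−p) = −3p + 5; against Right: 8p + (-4)(1−p) = 12p − 4.
Setting these equal: −3p + 5 = 12p − 4 ⇒ −15p = -9 ⇒ p = 3/5, and the value is (-3)·(3/5) + 5 = 16/5.
For Player II: with q = P(Left), equating R3's and R4's payoffs gives −6q + 8 = 9q − 4 ⇒ q = 4/5.

16/5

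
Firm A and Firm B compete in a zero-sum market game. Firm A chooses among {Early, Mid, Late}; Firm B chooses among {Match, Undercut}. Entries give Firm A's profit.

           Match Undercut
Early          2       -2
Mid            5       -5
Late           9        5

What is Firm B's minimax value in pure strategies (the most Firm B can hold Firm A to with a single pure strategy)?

5

Column maxima: Match → 9, Undercut → 5.
The smallest of these is 5.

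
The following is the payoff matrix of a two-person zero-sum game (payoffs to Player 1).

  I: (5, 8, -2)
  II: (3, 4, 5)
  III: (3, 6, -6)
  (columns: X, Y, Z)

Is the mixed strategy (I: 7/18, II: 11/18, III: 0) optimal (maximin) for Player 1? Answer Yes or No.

Against X this mix gives (7/18)·5 + (11/18)·3 = 34/9.
Against Y this mix gives (7/18)·8 + (11/18)·4 = 50/9.
Against Z this mix gives (7/18)·(-2) + (11/18)·5 = 41/18.
Player 2 will play Z, holding Player 1 to 41/18. Shifting weight toward the row that does better against Z would raise this floor (the equalizing mix achieves 31/9 against both Z and X), so the proposed strategy is not optimal.

No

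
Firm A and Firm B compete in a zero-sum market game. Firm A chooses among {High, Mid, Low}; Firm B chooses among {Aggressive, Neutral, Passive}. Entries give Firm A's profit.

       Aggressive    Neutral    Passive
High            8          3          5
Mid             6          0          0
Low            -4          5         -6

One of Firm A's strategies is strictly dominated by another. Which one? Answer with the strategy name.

Mid

High gives a strictly higher payoff than Mid against every column: 8 > 6, 3 > 0, 5 > 0.
So Mid is strictly dominated and Firm A never plays it.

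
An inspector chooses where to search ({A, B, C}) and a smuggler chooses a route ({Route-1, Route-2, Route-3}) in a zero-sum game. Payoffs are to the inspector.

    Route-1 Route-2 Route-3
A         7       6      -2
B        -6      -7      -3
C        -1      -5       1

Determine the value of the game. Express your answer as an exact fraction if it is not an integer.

Row minima: A → -2, B → -7, C → -5; maximin = -2.
Column maxima: Route-1 → 7, Route-2 → 6, Route-3 → 1; minimax = 1.
-2 ≠ 1, so there is no saddle point; optimal play is mixed.
B is strictly dominated by A, so the inspector never plays it.
Route-1 is strictly dominated by Route-2 (it gives the inspector strictly more in every row), so the smuggler never plays it.
On the remaining 2×2 (A, C vs Route-2, Route-3):
Let the inspector play A with probability p. Expected payoff against Route-2: 6p + (-5)(1−p) = 11p − 5; against Route-3: (-2)p + 1(1−p) = −3p + 1.
Setting these equal: 11p − 5 = −3p + 1 ⇒ 14p = 6 ⇒ p = 3/7, and the value is (11)·(3/7) − 5 = -2/7.
For the smuggler: with q = P(Route-2), equating A's and C's payoffs gives 8q − 2 = −6q + 1 ⇒ q = 3/14.

-2/7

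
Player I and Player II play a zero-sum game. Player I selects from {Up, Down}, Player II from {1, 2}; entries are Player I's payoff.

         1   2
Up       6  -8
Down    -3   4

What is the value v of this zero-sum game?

Row minima: Up → -8, Down → -3; maximin = -3.
Column maxima: 1 → 6, 2 → 4; minimax = 4.
-3 ≠ 4, so there is no saddle point; optimal play is mixed.
Let Player I play Up with probability p. Expected payoff against 1: 6p + (-3)(1−p) = 9p − 3; against 2: (-8)p + 4(1−p) = −12p + 4.
Setting these equal: 9p − 3 = −12p + 4 ⇒ 21p = 7 ⇒ p = 1/3, and the value is (9)·(1/3) − 3 = 0.
For Player II: with q = P(1), equating Up's and Down's payoffs gives 14q − 8 = −7q + 4 ⇒ q = 4/7.

0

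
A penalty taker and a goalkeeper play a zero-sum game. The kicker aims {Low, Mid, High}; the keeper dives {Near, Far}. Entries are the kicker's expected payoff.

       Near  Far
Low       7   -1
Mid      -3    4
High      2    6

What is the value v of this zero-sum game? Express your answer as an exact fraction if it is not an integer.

11/3

Row minima: Low → -1, Mid → -3, High → 2; maximin = 2.
Column maxima: Near → 7, Far → 6; minimax = 6.
2 ≠ 6, so there is no saddle point; optimal play is mixed.
Mid is strictly dominated by High, so the kicker never plays it.
On the remaining 2×2 (Low, High vs Near, Far):
Let the kicker play Low with probability p. Expected payoff against Near: 7p + 2(1−p) = 5p + 2; against Far: (-1)p + 6(1−p) = −7p + 6.
Setting these equal: 5p + 2 = −7p + 6 ⇒ 12p = 4 ⇒ p = 1/3, and the value is (5)·(1/3) + 2 = 11/3.
For the keeper: with q = P(Near), equating Low's and High's payoffs gives 8q − 1 = −4q + 6 ⇒ q = 7/12.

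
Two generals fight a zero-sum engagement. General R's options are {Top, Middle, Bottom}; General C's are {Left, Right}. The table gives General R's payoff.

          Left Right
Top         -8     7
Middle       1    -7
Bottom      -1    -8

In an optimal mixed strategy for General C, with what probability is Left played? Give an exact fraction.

Row minima: Top → -8, Middle → -7, Bottom → -8; maximin = -7.
Column maxima: Left → 1, Right → 7; minimax = 1.
-7 ≠ 1, so there is no saddle point; optimal play is mixed.
Bottom is strictly dominated by Middle, so General R never plays it.
On the remaining 2×2 (Top, Middle vs Left, Right):
Let General R play Top with probability p. Expected payoff against Left: (-8)p + 1(1−p) = −9p + 1; against Right: 7p + (-7)(1−p) = 14p − 7.
Setting these equal: −9p + 1 = 14p − 7 ⇒ −23p = -8 ⇒ p = 8/23, and the value is (-9)·(8/23) + 1 = -49/23.
For General C: with q = P(Left), equating Top's and Middle's payoffs gives −15q + 7 = 8q − 7 ⇒ q = 14/23.

14/23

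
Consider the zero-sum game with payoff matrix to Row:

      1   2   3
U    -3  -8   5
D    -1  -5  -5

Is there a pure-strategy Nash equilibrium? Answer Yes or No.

Row minima: U → -8, D → -5; maximin = -5.
Column maxima: 1 → -1, 2 → -5, 3 → 5; minimax = -5.
maximin = minimax = -5, so a saddle point exists.

Yes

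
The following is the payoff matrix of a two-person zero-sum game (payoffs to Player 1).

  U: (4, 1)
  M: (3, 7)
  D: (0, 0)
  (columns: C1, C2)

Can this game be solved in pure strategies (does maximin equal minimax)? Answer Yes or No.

Row minima: U → 1, M → 3, D → 0; maximin = 3.
Column maxima: C1 → 4, C2 → 7; minimax = 4.
3 ≠ 4, so no pure-strategy equilibrium exists.

No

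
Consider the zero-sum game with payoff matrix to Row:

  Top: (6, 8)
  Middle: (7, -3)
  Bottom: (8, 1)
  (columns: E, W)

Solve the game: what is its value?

Row minima: Top → 6, Middle → -3, Bottom → 1; maximin = 6.
Column maxima: E → 8, W → 8; minimax = 8.
6 ≠ 8, so there is no saddle point; optimal play is mixed.
Middle is strictly dominated by Bottom, so Row never plays it.
On the remaining 2×2 (Top, Bottom vs E, W):
Let Row play Top with probability p. Expected payoff against E: 6p + 8(1−p) = −2p + 8; against W: 8p + 1(1−p) = 7p + 1.
Setting these equal: −2p + 8 = 7p + 1 ⇒ −9p = -7 ⇒ p = 7/9, and the value is (-2)·(7/9) + 8 = 58/9.
For Column: with q = P(E), equating Top's and Bottom's payoffs gives −2q + 8 = 7q + 1 ⇒ q = 7/9.

58/9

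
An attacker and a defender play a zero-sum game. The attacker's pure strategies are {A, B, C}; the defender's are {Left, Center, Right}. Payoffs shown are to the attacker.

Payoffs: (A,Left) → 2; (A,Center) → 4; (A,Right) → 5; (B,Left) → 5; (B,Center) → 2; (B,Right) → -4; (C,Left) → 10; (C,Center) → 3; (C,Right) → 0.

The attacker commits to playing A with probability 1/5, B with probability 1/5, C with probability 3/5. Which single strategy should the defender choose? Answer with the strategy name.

Right

If the defender plays Left, the attacker's expected payoff is (1/5)·2 + (1/5)·5 + (3/5)·10 = 37/5.
If the defender plays Center, the attacker's expected payoff is (1/5)·4 + (1/5)·2 + (3/5)·3 = 3.
If the defender plays Right, the attacker's expected payoff is (1/5)·5 + (1/5)·(-4) + (3/5)·0 = 1/5.
The defender minimizes the attacker's payoff; the smallest is 1/5, so the best response is Right.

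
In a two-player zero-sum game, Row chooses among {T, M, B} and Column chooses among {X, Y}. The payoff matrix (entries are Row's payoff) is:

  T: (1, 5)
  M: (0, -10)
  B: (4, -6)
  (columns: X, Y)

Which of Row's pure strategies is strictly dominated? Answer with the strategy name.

M

T gives a strictly higher payoff than M against every column: 1 > 0, 5 > -10.
So M is strictly dominated and Row never plays it.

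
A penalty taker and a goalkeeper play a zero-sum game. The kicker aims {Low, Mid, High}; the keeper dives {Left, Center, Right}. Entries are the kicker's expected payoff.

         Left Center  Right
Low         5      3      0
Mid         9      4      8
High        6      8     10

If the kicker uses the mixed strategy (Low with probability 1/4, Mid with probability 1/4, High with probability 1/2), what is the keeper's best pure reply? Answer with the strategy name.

Center

If the keeper plays Left, the kicker's expected payoff is (1/4)·5 + (1/4)·9 + (1/2)·6 = 13/2.
If the keeper plays Center, the kicker's expected payoff is (1/4)·3 + (1/4)·4 + (1/2)·8 = 23/4.
If the keeper plays Right, the kicker's expected payoff is (1/4)·0 + (1/4)·8 + (1/2)·10 = 7.
The keeper minimizes the kicker's payoff; the smallest is 23/4, so the best response is Center.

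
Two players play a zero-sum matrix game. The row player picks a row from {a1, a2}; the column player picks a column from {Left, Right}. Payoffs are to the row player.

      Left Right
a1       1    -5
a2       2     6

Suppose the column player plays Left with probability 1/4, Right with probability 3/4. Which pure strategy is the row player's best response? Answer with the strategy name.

Expected payoff of a1: (1/4)·1 + (3/4)·(-5) = -7/2.
Expected payoff of a2: (1/4)·2 + (3/4)·6 = 5.
The largest is 5, so the row player's best response is a2.

a2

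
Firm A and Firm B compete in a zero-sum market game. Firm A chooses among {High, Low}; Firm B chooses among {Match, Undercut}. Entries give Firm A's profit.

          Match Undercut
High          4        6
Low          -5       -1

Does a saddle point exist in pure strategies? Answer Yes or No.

Row minima: High → 4, Low → -5; maximin = 4.
Column maxima: Match → 4, Undercut → 6; minimax = 4.
maximin = minimax = 4, so a saddle point exists.

Yes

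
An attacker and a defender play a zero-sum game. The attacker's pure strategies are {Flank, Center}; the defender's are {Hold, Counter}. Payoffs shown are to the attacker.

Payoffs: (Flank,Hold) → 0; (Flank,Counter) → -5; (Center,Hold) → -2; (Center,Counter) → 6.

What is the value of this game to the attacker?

-10/13

Row minima: Flank → -5, Center → -2; maximin = -2.
Column maxima: Hold → 0, Counter → 6; minimax = 0.
-2 ≠ 0, so there is no saddle point; optimal play is mixed.
Let the attacker play Flank with probability p. Expected payoff against Hold: 0p + (-2)(1−p) = 2p − 2; against Counter: (-5)p + 6(1−p) = −11p + 6.
Setting these equal: 2p − 2 = −11p + 6 ⇒ 13p = 8 ⇒ p = 8/13, and the value is (2)·(8/13) − 2 = -10/13.
For the defender: with q = P(Hold), equating Flank's and Center's payoffs gives 5q − 5 = −8q + 6 ⇒ q = 11/13.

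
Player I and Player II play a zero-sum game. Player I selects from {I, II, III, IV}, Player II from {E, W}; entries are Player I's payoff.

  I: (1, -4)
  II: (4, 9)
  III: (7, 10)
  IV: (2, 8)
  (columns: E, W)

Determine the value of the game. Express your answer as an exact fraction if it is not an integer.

Row minima: I → -4, II → 4, III → 7, IV → 2; maximin = 7.
Column maxima: E → 7, W → 10; minimax = 7.
Since maximin = minimax = 7, there is a saddle point and the value is 7.

7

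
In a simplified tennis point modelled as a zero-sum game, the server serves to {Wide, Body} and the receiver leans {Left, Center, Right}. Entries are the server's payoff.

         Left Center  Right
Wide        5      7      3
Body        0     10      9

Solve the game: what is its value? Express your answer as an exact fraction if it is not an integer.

Row minima: Wide → 3, Body → 0; maximin = 3.
Column maxima: Left → 5, Center → 10, Right → 9; minimax = 5.
3 ≠ 5, so there is no saddle point; optimal play is mixed.
Center is strictly dominated by Left (it gives the server strictly more in every row), so the receiver never plays it.
On the remaining 2×2 (Wide, Body vs Left, Right):
Let the server play Wide with probability p. Expected payoff against Left: 5p + 0(1−p) = 5p; against Right: 3p + 9(1−p) = −6p + 9.
Setting these equal: 5p = −6p + 9 ⇒ 11p = 9 ⇒ p = 9/11, and the value is (5)·(9/11) = 45/11.
For the receiver: with q = P(Left), equating Wide's and Body's payoffs gives 2q + 3 = −9q + 9 ⇒ q = 6/11.

45/11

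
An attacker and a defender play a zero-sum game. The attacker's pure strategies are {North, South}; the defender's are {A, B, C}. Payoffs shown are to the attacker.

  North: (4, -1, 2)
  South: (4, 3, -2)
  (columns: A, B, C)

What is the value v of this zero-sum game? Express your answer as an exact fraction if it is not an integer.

Row minima: North → -1, South → -2; maximin = -1.
Column maxima: A → 4, B → 3, C → 2; minimax = 2.
-1 ≠ 2, so there is no saddle point; optimal play is mixed.
A is strictly dominated by B (it gives the attacker strictly more in every row), so the defender never plays it.
On the remaining 2×2 (North, South vs B, C):
Let the attacker play North with probability p. Expected payoff against B: (-1)p + 3(1−p) = −4p + 3; against C: 2p + (-2)(1−p) = 4p − 2.
Setting these equal: −4p + 3 = 4p − 2 ⇒ −8p = -5 ⇒ p = 5/8, and the value is (-4)·(5/8) + 3 = 1/2.
For the defender: with q = P(B), equating North's and South's payoffs gives −3q + 2 = 5q − 2 ⇒ q = 1/2.

1/2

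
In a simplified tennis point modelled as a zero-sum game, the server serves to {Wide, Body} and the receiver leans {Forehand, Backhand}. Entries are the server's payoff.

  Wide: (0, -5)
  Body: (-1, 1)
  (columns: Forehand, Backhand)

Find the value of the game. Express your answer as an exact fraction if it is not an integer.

Row minima: Wide → -5, Body → -1; maximin = -1.
Column maxima: Forehand → 0, Backhand → 1; minimax = 0.
-1 ≠ 0, so there is no saddle point; optimal play is mixed.
Let the server play Wide with probability p. Expected payoff against Forehand: 0p + (-1)(1−p) = p − 1; against Backhand: (-5)p + 1(1−p) = −6p + 1.
Setting these equal: p − 1 = −6p + 1 ⇒ 7p = 2 ⇒ p = 2/7, and the value is (1)·(2/7) − 1 = -5/7.
For the receiver: with q = P(Forehand), equating Wide's and Body's payoffs gives 5q − 5 = −2q + 1 ⇒ q = 6/7.

-5/7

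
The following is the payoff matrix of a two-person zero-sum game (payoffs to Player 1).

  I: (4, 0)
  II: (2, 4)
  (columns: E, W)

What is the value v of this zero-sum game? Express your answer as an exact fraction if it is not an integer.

8/3

Row minima: I → 0, II → 2; maximin = 2.
Column maxima: E → 4, W → 4; minimax = 4.
2 ≠ 4, so there is no saddle point; optimal play is mixed.
Let Player 1 play I with probability p. Expected payoff against E: 4p + 2(1−p) = 2p + 2; against W: 0p + 4(1−p) = −4p + 4.
Setting these equal: 2p + 2 = −4p + 4 ⇒ 6p = 2 ⇒ p = 1/3, and the value is (2)·(1/3) + 2 = 8/3.
For Player 2: with q = P(E), equating I's and II's payoffs gives 4q = −2q + 4 ⇒ q = 2/3.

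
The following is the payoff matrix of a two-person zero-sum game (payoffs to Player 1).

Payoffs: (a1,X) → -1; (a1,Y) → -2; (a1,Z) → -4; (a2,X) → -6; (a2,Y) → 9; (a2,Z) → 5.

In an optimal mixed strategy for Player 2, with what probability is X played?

Row minima: a1 → -4, a2 → -6; maximin = -4.
Column maxima: X → -1, Y → 9, Z → 5; minimax = -1.
-4 ≠ -1, so there is no saddle point; optimal play is mixed.
Y is strictly dominated by Z (it gives Player 1 strictly more in every row), so Player 2 never plays it.
On the remaining 2×2 (a1, a2 vs X, Z):
Let Player 1 play a1 with probability p. Expected payoff against X: (-1)p + (-6)(1−p) = 5p − 6; against Z: (-4)p + 5(1−p) = −9p + 5.
Setting these equal: 5p − 6 = −9p + 5 ⇒ 14p = 11 ⇒ p = 11/14, and the value is (5)·(11/14) − 6 = -29/14.
For Player 2: with q = P(X), equating a1's and a2's payoffs gives 3q − 4 = −11q + 5 ⇒ q = 9/14.

9/14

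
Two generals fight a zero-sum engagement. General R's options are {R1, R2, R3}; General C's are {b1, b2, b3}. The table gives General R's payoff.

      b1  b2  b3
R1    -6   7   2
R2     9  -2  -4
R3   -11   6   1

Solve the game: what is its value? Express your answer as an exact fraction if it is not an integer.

Row minima: R1 → -6, R2 → -4, R3 → -11; maximin = -4.
Column maxima: b1 → 9, b2 → 7, b3 → 2; minimax = 2.
-4 ≠ 2, so there is no saddle point; optimal play is mixed.
R3 is strictly dominated by R1, so General R never plays it.
b2 is strictly dominated by b3 (it gives General R strictly more in every row), so General C never plays it.
On the remaining 2×2 (R1, R2 vs b1, b3):
Let General R play R1 with probability p. Expected payoff against b1: (-6)p + 9(1−p) = −15p + 9; against b3: 2p + (-4)(1−p) = 6p − 4.
Setting these equal: −15p + 9 = 6p − 4 ⇒ −21p = -13 ⇒ p = 13/21, and the value is (-15)·(13/21) + 9 = -2/7.
For General C: with q = P(b1), equating R1's and R2's payoffs gives −8q + 2 = 13q − 4 ⇒ q = 2/7.

-2/7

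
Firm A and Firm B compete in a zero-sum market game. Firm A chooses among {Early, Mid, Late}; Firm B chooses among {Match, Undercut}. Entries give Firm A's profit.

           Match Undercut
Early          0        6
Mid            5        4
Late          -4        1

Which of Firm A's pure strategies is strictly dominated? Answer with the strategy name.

Early gives a strictly higher payoff than Late against every column: 0 > -4, 6 > 1.
So Late is strictly dominated and Firm A never plays it.

Late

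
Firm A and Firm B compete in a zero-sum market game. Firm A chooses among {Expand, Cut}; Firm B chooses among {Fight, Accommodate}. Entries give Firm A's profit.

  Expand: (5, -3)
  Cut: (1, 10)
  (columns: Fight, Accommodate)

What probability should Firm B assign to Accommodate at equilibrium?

4/17

Row minima: Expand → -3, Cut → 1; maximin = 1.
Column maxima: Fight → 5, Accommodate → 10; minimax = 5.
1 ≠ 5, so there is no saddle point; optimal play is mixed.
Let Firm A play Expand with probability p. Expected payoff against Fight: 5p + 1(1−p) = 4p + 1; against Accommodate: (-3)p + 10(1−p) = −13p + 10.
Setting these equal: 4p + 1 = −13p + 10 ⇒ 17p = 9 ⇒ p = 9/17, and the value is (4)·(9/17) + 1 = 53/17.
For Firm B: with q = P(Fight), equating Expand's and Cut's payoffs gives 8q − 3 = −9q + 10 ⇒ q = 13/17.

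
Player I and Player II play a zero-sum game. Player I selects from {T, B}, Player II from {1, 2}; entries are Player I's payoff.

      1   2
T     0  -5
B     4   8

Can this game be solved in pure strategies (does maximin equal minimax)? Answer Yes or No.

Row minima: T → -5, B → 4; maximin = 4.
Column maxima: 1 → 4, 2 → 8; minimax = 4.
maximin = minimax = 4, so a saddle point exists.

Yes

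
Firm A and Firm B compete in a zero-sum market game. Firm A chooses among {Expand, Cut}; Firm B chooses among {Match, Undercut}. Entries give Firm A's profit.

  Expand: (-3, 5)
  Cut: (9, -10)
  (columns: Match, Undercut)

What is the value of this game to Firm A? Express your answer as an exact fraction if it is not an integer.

5/9

Row minima: Expand → -3, Cut → -10; maximin = -3.
Column maxima: Match → 9, Undercut → 5; minimax = 5.
-3 ≠ 5, so there is no saddle point; optimal play is mixed.
Let Firm A play Expand with probability p. Expected payoff against Match: (-3)p + 9(1−p) = −12p + 9; against Undercut: 5p + (-10)(1−p) = 15p − 10.
Setting these equal: −12p + 9 = 15p − 10 ⇒ −27p = -19 ⇒ p = 19/27, and the value is (-12)·(19/27) + 9 = 5/9.
For Firm B: with q = P(Match), equating Expand's and Cut's payoffs gives −8q + 5 = 19q − 10 ⇒ q = 5/9.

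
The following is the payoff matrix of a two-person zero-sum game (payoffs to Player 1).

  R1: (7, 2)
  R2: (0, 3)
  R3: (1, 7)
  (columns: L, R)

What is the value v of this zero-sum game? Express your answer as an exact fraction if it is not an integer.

47/11

Row minima: R1 → 2, R2 → 0, R3 → 1; maximin = 2.
Column maxima: L → 7, R → 7; minimax = 7.
2 ≠ 7, so there is no saddle point; optimal play is mixed.
R2 is strictly dominated by R3, so Player 1 never plays it.
On the remaining 2×2 (R1, R3 vs L, R):
Let Player 1 play R1 with probability p. Expected payoff against L: 7p + 1(1−p) = 6p + 1; against R: 2p + 7(1−p) = −5p + 7.
Setting these equal: 6p + 1 = −5p + 7 ⇒ 11p = 6 ⇒ p = 6/11, and the value is (6)·(6/11) + 1 = 47/11.
For Player 2: with q = P(L), equating R1's and R3's payoffs gives 5q + 2 = −6q + 7 ⇒ q = 5/11.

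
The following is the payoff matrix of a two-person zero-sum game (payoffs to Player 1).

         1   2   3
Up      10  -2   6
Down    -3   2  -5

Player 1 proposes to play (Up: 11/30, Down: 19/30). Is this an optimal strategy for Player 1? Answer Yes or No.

Against 1 this mix gives (11/30)·10 + (19/30)·(-3) = 53/30.
Against 2 this mix gives (11/30)·(-2) + (19/30)·2 = 8/15.
Against 3 this mix gives (11/30)·6 + (19/30)·(-5) = -29/30.
Player 2 will play 3, holding Player 1 to -29/30. Shifting weight toward the row that does better against 3 would raise this floor (the equalizing mix achieves 2/15 against both 3 and 2), so the proposed strategy is not optimal.

No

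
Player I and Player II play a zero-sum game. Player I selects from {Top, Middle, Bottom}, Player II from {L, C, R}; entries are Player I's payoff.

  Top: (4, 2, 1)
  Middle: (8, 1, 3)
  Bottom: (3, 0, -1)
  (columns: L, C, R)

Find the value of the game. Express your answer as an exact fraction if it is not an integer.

Row minima: Top → 1, Middle → 1, Bottom → -1; maximin = 1.
Column maxima: L → 8, C → 2, R → 3; minimax = 2.
1 ≠ 2, so there is no saddle point; optimal play is mixed.
Bottom is strictly dominated by Top, so Player I never plays it.
L is strictly dominated by C (it gives Player I strictly more in every row), so Player II never plays it.
On the remaining 2×2 (Top, Middle vs C, R):
Let Player I play Top with probability p. Expected payoff against C: 2p + 1(1−p) = p + 1; against R: 1p + 3(1−p) = −2p + 3.
Setting these equal: p + 1 = −2p + 3 ⇒ 3p = 2 ⇒ p = 2/3, and the value is (1)·(2/3) + 1 = 5/3.
For Player II: with q = P(C), equating Top's and Middle's payoffs gives q + 1 = −2q + 3 ⇒ q = 2/3.

5/3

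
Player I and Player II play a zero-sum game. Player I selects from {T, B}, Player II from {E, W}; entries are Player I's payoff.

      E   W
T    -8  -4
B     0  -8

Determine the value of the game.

-16/3

Row minima: T → -8, B → -8; maximin = -8.
Column maxima: E → 0, W → -4; minimax = -4.
-8 ≠ -4, so there is no saddle point; optimal play is mixed.
Let Player I play T with probability p. Expected payoff against E: (-8)p + 0(1−p) = −8p; against W: (-4)p + (-8)(1−p) = 4p − 8.
Setting these equal: −8p = 4p − 8 ⇒ −12p = -8 ⇒ p = 2/3, and the value is (-8)·(2/3) = -16/3.
For Player II: with q = P(E), equating T's and B's payoffs gives −4q − 4 = 8q − 8 ⇒ q = 1/3.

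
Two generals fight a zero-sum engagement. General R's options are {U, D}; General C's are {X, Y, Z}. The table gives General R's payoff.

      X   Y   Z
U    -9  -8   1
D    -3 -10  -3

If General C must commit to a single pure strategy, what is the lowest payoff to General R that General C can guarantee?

Column maxima: X → -3, Y → -8, Z → 1.
The smallest of these is -8.

-8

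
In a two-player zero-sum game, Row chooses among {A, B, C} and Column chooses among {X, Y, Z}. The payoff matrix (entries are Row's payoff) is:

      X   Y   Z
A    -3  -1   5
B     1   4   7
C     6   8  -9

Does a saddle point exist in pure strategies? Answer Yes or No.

No

Row minima: A → -3, B → 1, C → -9; maximin = 1.
Column maxima: X → 6, Y → 8, Z → 7; minimax = 6.
1 ≠ 6, so no pure-strategy equilibrium exists.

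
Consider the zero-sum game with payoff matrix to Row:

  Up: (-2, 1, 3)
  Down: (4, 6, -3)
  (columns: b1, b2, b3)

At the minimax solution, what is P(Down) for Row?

5/12

Row minima: Up → -2, Down → -3; maximin = -2.
Column maxima: b1 → 4, b2 → 6, b3 → 3; minimax = 3.
-2 ≠ 3, so there is no saddle point; optimal play is mixed.
b2 is strictly dominated by b1 (it gives Row strictly more in every row), so Column never plays it.
On the remaining 2×2 (Up, Down vs b1, b3):
Let Row play Up with probability p. Expected payoff against b1: (-2)p + 4(1−p) = −6p + 4; against b3: 3p + (-3)(1−p) = 6p − 3.
Setting these equal: −6p + 4 = 6p − 3 ⇒ −12p = -7 ⇒ p = 7/12, and the value is (-6)·(7/12) + 4 = 1/2.
For Column: with q = P(b1), equating Up's and Down's payoffs gives −5q + 3 = 7q − 3 ⇒ q = 1/2.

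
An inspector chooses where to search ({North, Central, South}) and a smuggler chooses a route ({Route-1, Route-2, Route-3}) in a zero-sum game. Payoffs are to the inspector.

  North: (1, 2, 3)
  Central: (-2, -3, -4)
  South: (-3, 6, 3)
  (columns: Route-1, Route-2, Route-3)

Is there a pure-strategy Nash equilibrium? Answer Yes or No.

Yes

Row minima: North → 1, Central → -4, South → -3; maximin = 1.
Column maxima: Route-1 → 1, Route-2 → 6, Route-3 → 3; minimax = 1.
maximin = minimax = 1, so a saddle point exists.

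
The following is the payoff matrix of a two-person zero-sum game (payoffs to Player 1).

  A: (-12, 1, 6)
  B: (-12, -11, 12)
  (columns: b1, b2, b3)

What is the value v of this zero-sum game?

Row minima: A → -12, B → -12; maximin = -12.
Column maxima: b1 → -12, b2 → 1, b3 → 12; minimax = -12.
Since maximin = minimax = -12, there is a saddle point and the value is -12.

-12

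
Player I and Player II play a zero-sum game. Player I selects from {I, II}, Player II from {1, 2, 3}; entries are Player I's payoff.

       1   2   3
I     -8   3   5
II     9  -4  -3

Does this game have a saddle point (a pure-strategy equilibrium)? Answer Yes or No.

Row minima: I → -8, II → -4; maximin = -4.
Column maxima: 1 → 9, 2 → 3, 3 → 5; minimax = 3.
-4 ≠ 3, so no pure-strategy equilibrium exists.

No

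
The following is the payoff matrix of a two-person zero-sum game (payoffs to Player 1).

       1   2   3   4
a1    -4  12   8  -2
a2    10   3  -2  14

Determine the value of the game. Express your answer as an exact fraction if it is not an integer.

3

Row minima: a1 → -4, a2 → -2; maximin = -2.
Column maxima: 1 → 10, 2 → 12, 3 → 8, 4 → 14; minimax = 8.
-2 ≠ 8, so there is no saddle point; optimal play is mixed.
2 is strictly dominated by 3 (it gives Player 1 strictly more in every row), so Player 2 never plays it.
4 is strictly dominated by 1 (it gives Player 1 strictly more in every row), so Player 2 never plays it.
On the remaining 2×2 (a1, a2 vs 1, 3):
Let Player 1 play a1 with probability p. Expected payoff against 1: (-4)p + 10(1−p) = −14p + 10; against 3: 8p + (-2)(1−p) = 10p − 2.
Setting these equal: −14p + 10 = 10p − 2 ⇒ −24p = -12 ⇒ p = 1/2, and the value is (-14)·(1/2) + 10 = 3.
For Player 2: with q = P(1), equating a1's and a2's payoffs gives −12q + 8 = 12q − 2 ⇒ q = 5/12.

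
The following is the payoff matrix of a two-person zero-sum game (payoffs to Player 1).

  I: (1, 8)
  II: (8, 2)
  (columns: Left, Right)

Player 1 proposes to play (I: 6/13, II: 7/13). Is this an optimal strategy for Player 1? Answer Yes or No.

Against Left this mix gives (6/13)·1 + (7/13)·8 = 62/13.
Against Right this mix gives (6/13)·8 + (7/13)·2 = 62/13.
All of Player 2's active replies (Left, Right) yield 62/13, and no column does worse for Player 1. The mix makes Player 2 indifferent and guarantees 62/13, so it is optimal.

Yes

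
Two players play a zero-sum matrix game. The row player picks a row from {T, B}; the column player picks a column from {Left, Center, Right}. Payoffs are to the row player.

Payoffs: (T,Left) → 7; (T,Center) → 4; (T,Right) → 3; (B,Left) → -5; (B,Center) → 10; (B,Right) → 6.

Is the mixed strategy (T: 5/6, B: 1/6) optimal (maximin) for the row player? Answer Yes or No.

Against Left this mix gives (5/6)·7 + (1/6)·(-5) = 5.
Against Center this mix gives (5/6)·4 + (1/6)·10 = 5.
Against Right this mix gives (5/6)·3 + (1/6)·6 = 7/2.
The column player will play Right, holding the row player to 7/2. Shifting weight toward the row that does better against Right would raise this floor (the equalizing mix achieves 19/5 against both Right and Left), so the proposed strategy is not optimal.

No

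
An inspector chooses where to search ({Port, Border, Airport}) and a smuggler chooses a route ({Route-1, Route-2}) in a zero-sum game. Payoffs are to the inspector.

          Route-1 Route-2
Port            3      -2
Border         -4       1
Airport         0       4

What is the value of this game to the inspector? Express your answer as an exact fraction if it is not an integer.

4/3

Row minima: Port → -2, Border → -4, Airport → 0; maximin = 0.
Column maxima: Route-1 → 3, Route-2 → 4; minimax = 3.
0 ≠ 3, so there is no saddle point; optimal play is mixed.
Border is strictly dominated by Airport, so the inspector never plays it.
On the remaining 2×2 (Port, Airport vs Route-1, Route-2):
Let the inspector play Port with probability p. Expected payoff against Route-1: 3p + 0(1−p) = 3p; against Route-2: (-2)p + 4(1−p) = −6p + 4.
Setting these equal: 3p = −6p + 4 ⇒ 9p = 4 ⇒ p = 4/9, and the value is (3)·(4/9) = 4/3.
For the smuggler: with q = P(Route-1), equating Port's and Airport's payoffs gives 5q − 2 = −4q + 4 ⇒ q = 2/3.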